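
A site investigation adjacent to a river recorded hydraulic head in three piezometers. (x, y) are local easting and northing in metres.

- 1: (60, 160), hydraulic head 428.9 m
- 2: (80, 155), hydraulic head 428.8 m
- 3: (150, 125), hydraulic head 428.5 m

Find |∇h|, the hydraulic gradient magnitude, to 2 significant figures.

0.0072

With h = a·x + b·y + c and 1 as origin, the differences give:
  20·a + (-5)·b = -0.1
  90·a + (-35)·b = -0.4
Eliminate b (×(-35) and ×(-5), subtract): -250·a = 1.50 → a = ∂h/∂x = -0.006000
Back-substitute: b = ∂h/∂y = -0.004000.
|∇h| = √(-0.006000² + -0.004000²) = 0.007211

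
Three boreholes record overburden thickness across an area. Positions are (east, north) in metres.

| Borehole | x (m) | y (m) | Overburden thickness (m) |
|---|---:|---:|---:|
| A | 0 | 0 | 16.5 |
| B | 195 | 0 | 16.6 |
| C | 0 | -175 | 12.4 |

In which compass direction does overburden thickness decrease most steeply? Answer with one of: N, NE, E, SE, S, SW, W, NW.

S

∂d/∂x = (16.6 − 16.5) / (195 − 0) = +0.0005128
∂d/∂y = (12.4 − 16.5) / (-175 − 0) = +0.02343
Steepest decrease is along −∇f = (-0.0005128 E, -0.02343 N) → south.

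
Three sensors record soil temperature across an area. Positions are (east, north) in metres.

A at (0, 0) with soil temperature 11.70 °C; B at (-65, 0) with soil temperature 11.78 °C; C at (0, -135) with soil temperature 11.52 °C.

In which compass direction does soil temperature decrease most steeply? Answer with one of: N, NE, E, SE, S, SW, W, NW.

∂T/∂x = (11.78 − 11.70) / (-65 − 0) = -0.001231
∂T/∂y = (11.52 − 11.70) / (-135 − 0) = +0.001333
Steepest decrease is along −∇f = (+0.001231 E, -0.001333 N) → southeast.

SE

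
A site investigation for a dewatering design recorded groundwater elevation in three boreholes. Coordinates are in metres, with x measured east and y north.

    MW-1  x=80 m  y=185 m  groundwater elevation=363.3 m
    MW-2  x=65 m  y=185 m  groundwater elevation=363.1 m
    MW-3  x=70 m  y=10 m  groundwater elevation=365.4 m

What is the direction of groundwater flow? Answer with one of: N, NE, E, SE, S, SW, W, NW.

NW

Three-point gradient (reference MW-1): Δ to MW-2 = (-15, 0, -0.2), Δ to MW-3 = (-10, -175, +2.1).
∂h/∂x = +0.01333, ∂h/∂y = -0.01276 (det = 2625).
Flow = −∇h = (-0.01333 east, +0.01276 north), which points northwest.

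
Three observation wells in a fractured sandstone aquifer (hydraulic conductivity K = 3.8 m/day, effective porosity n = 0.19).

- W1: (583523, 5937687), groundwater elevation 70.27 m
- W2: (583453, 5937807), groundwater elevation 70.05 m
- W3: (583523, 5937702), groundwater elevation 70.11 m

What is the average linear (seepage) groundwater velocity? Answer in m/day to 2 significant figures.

0.37 m/day

Three-point gradient (reference W1): Δ to W2 = (-70, 120, -0.22), Δ to W3 = (0, 15, -0.16).
∂h/∂x = -0.01514, ∂h/∂y = -0.01067 (det = -1050).
|∇h| = √(-0.01514² + -0.01067²) = 0.01852
Seepage velocity v = K·i/n = 3.8 × 0.01852 / 0.19 = 0.3704 m/day.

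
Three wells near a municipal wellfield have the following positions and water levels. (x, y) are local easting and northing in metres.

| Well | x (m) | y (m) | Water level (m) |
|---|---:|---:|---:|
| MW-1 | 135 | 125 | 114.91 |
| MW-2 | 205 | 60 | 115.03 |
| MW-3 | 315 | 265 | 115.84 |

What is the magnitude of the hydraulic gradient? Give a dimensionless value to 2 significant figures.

0.0041

Taking MW-1 as reference: MW-2−MW-1 = (70, -65, +0.12); MW-3−MW-1 = (180, 140, +0.93).
Solve a·Δx + b·Δy = Δh: det = 70·140 − 180·(-65) = 21500.
∂h/∂x = [(+0.12)·140 − (+0.93)·(-65)] / 21500 = +0.003593
∂h/∂y = [70·(+0.93) − 180·(+0.12)] / 21500 = +0.002023
|∇h| = √(0.003593² + 0.002023²) = 0.004123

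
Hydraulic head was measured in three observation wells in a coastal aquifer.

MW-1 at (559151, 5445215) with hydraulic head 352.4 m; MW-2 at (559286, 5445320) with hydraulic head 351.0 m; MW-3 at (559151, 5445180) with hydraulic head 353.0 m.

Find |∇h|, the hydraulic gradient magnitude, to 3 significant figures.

With h = a·x + b·y + c and MW-1 as origin, the differences give:
  135·a + 105·b = -1.4
  0·a + (-35)·b = +0.6
Eliminate b (×(-35) and ×105, subtract): -4725·a = -14.00 → a = ∂h/∂x = +0.002963
Back-substitute: b = ∂h/∂y = -0.01714.
|∇h| = √(0.002963² + -0.01714²) = 0.01739

0.0174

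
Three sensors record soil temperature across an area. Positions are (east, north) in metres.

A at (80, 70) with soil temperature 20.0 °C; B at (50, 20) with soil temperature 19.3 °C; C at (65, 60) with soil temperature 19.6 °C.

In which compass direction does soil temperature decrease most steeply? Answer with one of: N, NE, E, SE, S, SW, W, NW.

With T = a·x + b·y + c and A as origin, the differences give:
  (-30)·a + (-50)·b = -0.7
  (-15)·a + (-10)·b = -0.4
Eliminate b (×(-10) and ×(-50), subtract): -450·a = -13.00 → a = ∂T/∂x = +0.02889
Back-substitute: b = ∂T/∂y = -0.003333.
Steepest decrease is along −∇f = (-0.02889 E, +0.003333 N) → west.

W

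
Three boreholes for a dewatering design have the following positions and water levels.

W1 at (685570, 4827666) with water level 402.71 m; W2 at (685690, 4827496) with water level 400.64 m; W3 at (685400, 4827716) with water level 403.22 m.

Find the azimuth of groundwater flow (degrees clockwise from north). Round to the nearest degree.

183°

Taking W1 as reference: W2−W1 = (120, -170, -2.07); W3−W1 = (-170, 50, +0.51).
Determinant of the coordinate differences = 120·50 − (-170)·(-170) = -22900.
∂h/∂x = [(-2.07)·50 − (+0.51)·(-170)] / -22900 = +0.0007336
∂h/∂y = [120·(+0.51) − (-170)·(-2.07)] / -22900 = +0.01269
Flow direction (−∇h) has components (-0.0007336 E, -0.01269 N).
Azimuth = atan2(E, N) = atan2(-0.0007336, -0.01269) = 183.3° ≈ 183°.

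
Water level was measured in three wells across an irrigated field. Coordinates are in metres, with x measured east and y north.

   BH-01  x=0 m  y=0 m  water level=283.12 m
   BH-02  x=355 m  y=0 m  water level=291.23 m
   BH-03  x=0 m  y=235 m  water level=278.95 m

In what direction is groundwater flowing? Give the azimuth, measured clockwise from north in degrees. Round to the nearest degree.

308°

∂h/∂x = (291.23 − 283.12) / (355 − 0) = +0.02285
∂h/∂y = (278.95 − 283.12) / (235 − 0) = -0.01774
Flow direction (−∇h) has components (-0.02285 E, +0.01774 N).
Azimuth = atan2(E, N) = atan2(-0.02285, +0.01774) = 307.8° ≈ 308°.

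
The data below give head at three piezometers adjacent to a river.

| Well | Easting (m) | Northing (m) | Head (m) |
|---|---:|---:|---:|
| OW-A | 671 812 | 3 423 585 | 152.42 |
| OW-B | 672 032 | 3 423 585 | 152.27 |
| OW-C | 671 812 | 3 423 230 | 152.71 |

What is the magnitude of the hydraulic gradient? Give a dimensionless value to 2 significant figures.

∂h/∂x = (152.27 − 152.42) / (672032 − 671812) = -0.0006818
∂h/∂y = (152.71 − 152.42) / (3423230 − 3423585) = -0.0008169
|∇h| = √(-0.0006818² + -0.0008169²) = 0.001064

0.0011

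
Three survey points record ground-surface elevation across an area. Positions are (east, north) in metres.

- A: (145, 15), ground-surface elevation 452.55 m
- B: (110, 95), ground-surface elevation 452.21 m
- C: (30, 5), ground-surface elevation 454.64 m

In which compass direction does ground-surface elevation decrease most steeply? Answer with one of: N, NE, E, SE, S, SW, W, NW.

NE

With z = a·x + b·y + c and A as origin, the differences give:
  (-35)·a + 80·b = -0.34
  (-115)·a + (-10)·b = +2.09
Eliminate b (×(-10) and ×80, subtract): 9550·a = -163.800 → a = ∂z/∂x = -0.01715
Back-substitute: b = ∂z/∂y = -0.01175.
Steepest decrease is along −∇f = (+0.01715 E, +0.01175 N) → northeast.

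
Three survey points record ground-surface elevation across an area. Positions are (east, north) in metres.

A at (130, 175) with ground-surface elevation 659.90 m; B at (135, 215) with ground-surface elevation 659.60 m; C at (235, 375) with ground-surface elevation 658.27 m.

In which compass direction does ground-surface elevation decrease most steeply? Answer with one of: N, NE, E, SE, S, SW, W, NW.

N

With z = a·x + b·y + c and A as origin, the differences give:
  5·a + 40·b = -0.30
  105·a + 200·b = -1.63
Eliminate b (×200 and ×40, subtract): -3200·a = 5.200 → a = ∂z/∂x = -0.001625
Back-substitute: b = ∂z/∂y = -0.007297.
Steepest decrease is along −∇f = (+0.001625 E, +0.007297 N) → north.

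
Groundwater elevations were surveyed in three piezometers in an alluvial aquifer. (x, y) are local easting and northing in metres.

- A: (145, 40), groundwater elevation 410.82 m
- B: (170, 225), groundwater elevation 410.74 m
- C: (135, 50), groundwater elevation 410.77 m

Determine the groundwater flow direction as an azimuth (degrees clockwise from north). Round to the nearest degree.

With h = a·x + b·y + c and A as origin, the differences give:
  25·a + 185·b = -0.08
  (-10)·a + 10·b = -0.05
Eliminate b (×10 and ×185, subtract): 2100·a = 8.450 → a = ∂h/∂x = +0.004024
Back-substitute: b = ∂h/∂y = -0.0009762.
Flow direction (−∇h) has components (-0.004024 E, +0.0009762 N).
Azimuth = atan2(E, N) = atan2(-0.004024, +0.0009762) = 283.6° ≈ 284°.

284°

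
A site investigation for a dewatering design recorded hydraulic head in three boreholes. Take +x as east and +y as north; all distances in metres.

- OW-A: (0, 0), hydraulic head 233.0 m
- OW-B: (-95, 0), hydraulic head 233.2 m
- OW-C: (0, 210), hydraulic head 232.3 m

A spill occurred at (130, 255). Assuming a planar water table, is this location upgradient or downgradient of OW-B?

∂h/∂x = (233.2 − 233.0) / (-95 − 0) = -0.002105
∂h/∂y = (232.3 − 233.0) / (210 − 0) = -0.003333
Head at (130, 255) = 233.0 + (-0.002105)·(130) + (-0.003333)·(255) = 231.88 m.
That is lower than the 233.2 m at OW-B, so the point is downgradient.

downgradient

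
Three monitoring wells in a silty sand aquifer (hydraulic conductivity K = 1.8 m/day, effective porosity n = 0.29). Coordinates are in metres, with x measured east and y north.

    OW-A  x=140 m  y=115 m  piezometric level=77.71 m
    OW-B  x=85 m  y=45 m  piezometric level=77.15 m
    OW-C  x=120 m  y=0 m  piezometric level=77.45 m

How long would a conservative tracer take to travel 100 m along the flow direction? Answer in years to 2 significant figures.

With h = a·x + b·y + c and OW-A as origin, the differences give:
  (-55)·a + (-70)·b = -0.56
  (-20)·a + (-115)·b = -0.26
Eliminate b (×(-115) and ×(-70), subtract): 4925·a = 46.200 → a = ∂h/∂x = +0.009381
Back-substitute: b = ∂h/∂y = +0.0006294.
|∇h| = √(0.009381² + 0.0006294²) = 0.009402
Seepage velocity v = K·i/n = 1.8 × 0.009402 / 0.29 = 0.05836 m/day.
t = 100 / 0.05836 = 1714 days = 4.69 years.

4.7 years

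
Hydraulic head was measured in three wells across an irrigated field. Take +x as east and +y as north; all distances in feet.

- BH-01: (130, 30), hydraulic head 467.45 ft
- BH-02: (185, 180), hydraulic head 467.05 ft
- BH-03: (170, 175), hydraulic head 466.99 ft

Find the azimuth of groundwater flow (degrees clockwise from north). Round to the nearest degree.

310°

Taking BH-01 as reference: BH-02−BH-01 = (55, 150, -0.40); BH-03−BH-01 = (40, 145, -0.46).
Determinant of the coordinate differences = 55·145 − 40·150 = 1975.
∂h/∂x = [(-0.40)·145 − (-0.46)·150] / 1975 = +0.005570
∂h/∂y = [55·(-0.46) − 40·(-0.40)] / 1975 = -0.004709
Flow direction (−∇h) has components (-0.005570 E, +0.004709 N).
Azimuth = atan2(E, N) = atan2(-0.005570, +0.004709) = 310.2° ≈ 310°.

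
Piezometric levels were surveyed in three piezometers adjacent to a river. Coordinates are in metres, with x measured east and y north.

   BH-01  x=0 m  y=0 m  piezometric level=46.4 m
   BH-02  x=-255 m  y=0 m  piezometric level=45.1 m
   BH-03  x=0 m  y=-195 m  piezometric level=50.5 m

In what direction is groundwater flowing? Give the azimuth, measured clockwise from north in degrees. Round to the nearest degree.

346°

∂h/∂x = (45.1 − 46.4) / (-255 − 0) = +0.005098
∂h/∂y = (50.5 − 46.4) / (-195 − 0) = -0.02103
Flow direction (−∇h) has components (-0.005098 E, +0.02103 N).
Azimuth = atan2(E, N) = atan2(-0.005098, +0.02103) = 346.4° ≈ 346°.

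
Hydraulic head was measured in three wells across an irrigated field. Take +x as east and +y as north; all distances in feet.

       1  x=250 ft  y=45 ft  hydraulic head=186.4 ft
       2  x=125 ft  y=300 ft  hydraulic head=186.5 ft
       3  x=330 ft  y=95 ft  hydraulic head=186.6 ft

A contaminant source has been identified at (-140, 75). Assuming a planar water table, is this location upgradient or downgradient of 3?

downgradient

Taking 1 as reference: 2−1 = (-125, 255, +0.1); 3−1 = (80, 50, +0.2).
Determinant of the coordinate differences = (-125)·50 − 80·255 = -26650.
∂h/∂x = [(+0.1)·50 − (+0.2)·255] / -26650 = +0.001726
∂h/∂y = [(-125)·(+0.2) − 80·(+0.1)] / -26650 = +0.001238
Head at (-140, 75) = 186.4 + (+0.001726)·(-390) + (+0.001238)·(30) = 185.76 ft.
That is lower than the 186.6 ft at 3, so the point is downgradient.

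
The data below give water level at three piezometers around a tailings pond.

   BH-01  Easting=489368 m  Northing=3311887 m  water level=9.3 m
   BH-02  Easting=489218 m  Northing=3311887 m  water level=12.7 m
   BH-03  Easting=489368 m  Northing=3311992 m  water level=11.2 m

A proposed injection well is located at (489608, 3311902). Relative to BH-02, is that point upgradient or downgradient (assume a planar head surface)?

downgradient

∂h/∂x = (12.7 − 9.3) / (489218 − 489368) = -0.02267
∂h/∂y = (11.2 − 9.3) / (3311992 − 3311887) = +0.01810
Head at (489608, 3311902) = 9.3 + (-0.02267)·(240) + (+0.01810)·(15) = 4.13 m.
That is lower than the 12.7 m at BH-02, so the point is downgradient.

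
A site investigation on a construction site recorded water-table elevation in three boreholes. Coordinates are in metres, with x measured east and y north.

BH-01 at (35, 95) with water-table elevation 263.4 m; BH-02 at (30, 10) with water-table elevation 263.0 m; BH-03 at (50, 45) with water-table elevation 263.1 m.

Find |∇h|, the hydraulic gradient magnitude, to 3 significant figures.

Taking BH-01 as reference: BH-02−BH-01 = (-5, -85, -0.4); BH-03−BH-01 = (15, -50, -0.3).
Solve a·Δx + b·Δy = Δh: det = (-5)·(-50) − 15·(-85) = 1525.
∂h/∂x = [(-0.4)·(-50) − (-0.3)·(-85)] / 1525 = -0.003607
∂h/∂y = [(-5)·(-0.3) − 15·(-0.4)] / 1525 = +0.004918
|∇h| = √(-0.003607² + 0.004918²) = 0.006099

0.00610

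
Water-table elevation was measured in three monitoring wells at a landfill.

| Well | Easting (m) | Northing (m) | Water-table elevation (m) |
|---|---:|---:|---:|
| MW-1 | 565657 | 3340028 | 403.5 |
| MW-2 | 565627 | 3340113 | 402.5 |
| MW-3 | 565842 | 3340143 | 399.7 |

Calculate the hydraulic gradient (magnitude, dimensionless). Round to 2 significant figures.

Differences from MW-1: to MW-2 (Δx, Δy, Δh) = (-30, 85, -1.0); to MW-3 = (185, 115, -3.8).
Determinant of the coordinate differences = (-30)·115 − 185·85 = -19175.
∂h/∂x = [(-1.0)·115 − (-3.8)·85] / -19175 = -0.01085
∂h/∂y = [(-30)·(-3.8) − 185·(-1.0)] / -19175 = -0.01559
|∇h| = √(-0.01085² + -0.01559²) = 0.01899

0.019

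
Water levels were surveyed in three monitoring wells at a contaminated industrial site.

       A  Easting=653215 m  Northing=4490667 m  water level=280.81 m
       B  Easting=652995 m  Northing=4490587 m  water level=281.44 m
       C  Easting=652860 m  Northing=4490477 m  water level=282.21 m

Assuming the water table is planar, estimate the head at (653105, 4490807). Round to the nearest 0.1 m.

Differences from A: to B (Δx, Δy, Δh) = (-220, -80, +0.63); to C = (-355, -190, +1.40).
Determinant of the coordinate differences = (-220)·(-190) − (-355)·(-80) = 13400.
∂h/∂x = [(+0.63)·(-190) − (+1.40)·(-80)] / 13400 = -0.0005746
∂h/∂y = [(-220)·(+1.40) − (-355)·(+0.63)] / 13400 = -0.006295
h(653105, 4490807) = 280.81 + (-0.0005746)·(-110) + (-0.006295)·(140) = 280.81 +0.063 -0.881 = 279.992 m.

280.0 m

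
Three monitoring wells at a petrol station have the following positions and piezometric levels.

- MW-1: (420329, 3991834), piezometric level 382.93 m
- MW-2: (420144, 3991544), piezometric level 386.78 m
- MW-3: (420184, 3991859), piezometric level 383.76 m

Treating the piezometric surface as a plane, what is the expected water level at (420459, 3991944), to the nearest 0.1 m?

381.0 m

Three-point gradient (reference MW-1): Δ to MW-2 = (-185, -290, +3.85), Δ to MW-3 = (-145, 25, +0.83).
∂h/∂x = -0.007219, ∂h/∂y = -0.008671 (det = -46675).
h(420459, 3991944) = 382.93 + (-0.007219)·(130) + (-0.008671)·(110) = 382.93 -0.938 -0.954 = 381.038 m.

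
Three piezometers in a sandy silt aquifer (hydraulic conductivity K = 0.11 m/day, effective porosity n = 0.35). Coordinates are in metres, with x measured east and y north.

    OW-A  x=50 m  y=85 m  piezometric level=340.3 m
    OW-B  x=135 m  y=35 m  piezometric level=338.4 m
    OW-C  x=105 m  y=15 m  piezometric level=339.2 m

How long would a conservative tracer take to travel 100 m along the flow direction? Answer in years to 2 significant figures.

Taking OW-A as reference: OW-B−OW-A = (85, -50, -1.9); OW-C−OW-A = (55, -70, -1.1).
Determinant of the coordinate differences = 85·(-70) − 55·(-50) = -3200.
∂h/∂x = [(-1.9)·(-70) − (-1.1)·(-50)] / -3200 = -0.02438
∂h/∂y = [85·(-1.1) − 55·(-1.9)] / -3200 = -0.003437
|∇h| = √(-0.02438² + -0.003437²) = 0.02462
Seepage velocity v = K·i/n = 0.11 × 0.02462 / 0.35 = 0.007738 m/day.
t = 100 / 0.007738 = 1.292e+04 days = 35.4 years.

35 years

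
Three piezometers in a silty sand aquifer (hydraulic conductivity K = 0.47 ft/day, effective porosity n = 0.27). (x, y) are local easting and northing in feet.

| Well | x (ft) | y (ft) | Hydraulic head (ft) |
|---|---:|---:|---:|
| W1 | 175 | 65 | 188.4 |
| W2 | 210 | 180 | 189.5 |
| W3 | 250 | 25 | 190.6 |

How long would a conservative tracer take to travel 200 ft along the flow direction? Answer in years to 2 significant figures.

Differences from W1: to W2 (Δx, Δy, Δh) = (35, 115, +1.1); to W3 = (75, -40, +2.2).
Solve a·Δx + b·Δy = Δh: det = 35·(-40) − 75·115 = -10025.
∂h/∂x = [(+1.1)·(-40) − (+2.2)·115] / -10025 = +0.02963
∂h/∂y = [35·(+2.2) − 75·(+1.1)] / -10025 = +0.0005486
|∇h| = √(0.02963² + 0.0005486²) = 0.02964
Seepage velocity v = K·i/n = 0.47 × 0.02964 / 0.27 = 0.0516 ft/day.
t = 200 / 0.0516 = 3876 days = 10.6 years.

11 years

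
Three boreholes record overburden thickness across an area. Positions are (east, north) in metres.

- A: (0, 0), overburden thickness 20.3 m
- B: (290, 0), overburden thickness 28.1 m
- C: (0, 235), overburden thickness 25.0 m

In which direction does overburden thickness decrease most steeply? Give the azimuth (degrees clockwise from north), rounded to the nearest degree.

233°

∂d/∂x = (28.1 − 20.3) / (290 − 0) = +0.02690
∂d/∂y = (25.0 − 20.3) / (235 − 0) = +0.02000
Steepest decrease is along −∇f: components (-0.02690 E, -0.02000 N).
Azimuth = atan2(-0.02690, -0.02000) = 233.4° ≈ 233°.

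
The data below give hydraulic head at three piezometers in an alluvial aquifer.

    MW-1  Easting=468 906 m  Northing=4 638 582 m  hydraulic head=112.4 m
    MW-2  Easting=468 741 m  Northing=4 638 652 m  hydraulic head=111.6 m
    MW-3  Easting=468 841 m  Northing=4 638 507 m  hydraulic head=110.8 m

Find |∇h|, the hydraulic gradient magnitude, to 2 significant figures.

Differences from MW-1: to MW-2 (Δx, Δy, Δh) = (-165, 70, -0.8); to MW-3 = (-65, -75, -1.6).
Determinant of the coordinate differences = (-165)·(-75) − (-65)·70 = 16925.
∂h/∂x = [(-0.8)·(-75) − (-1.6)·70] / 16925 = +0.01016
∂h/∂y = [(-165)·(-1.6) − (-65)·(-0.8)] / 16925 = +0.01253
|∇h| = √(0.01016² + 0.01253²) = 0.01613

0.016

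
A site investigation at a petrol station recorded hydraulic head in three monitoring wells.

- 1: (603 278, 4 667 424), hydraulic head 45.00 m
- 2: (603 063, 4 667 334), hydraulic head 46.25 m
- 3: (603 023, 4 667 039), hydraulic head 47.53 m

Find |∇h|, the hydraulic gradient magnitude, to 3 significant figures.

0.00567

With h = a·x + b·y + c and 1 as origin, the differences give:
  (-215)·a + (-90)·b = +1.25
  (-255)·a + (-385)·b = +2.53
Eliminate b (×(-385) and ×(-90), subtract): 59825·a = -253.550 → a = ∂h/∂x = -0.004238
Back-substitute: b = ∂h/∂y = -0.003764.
|∇h| = √(-0.004238² + -0.003764²) = 0.005668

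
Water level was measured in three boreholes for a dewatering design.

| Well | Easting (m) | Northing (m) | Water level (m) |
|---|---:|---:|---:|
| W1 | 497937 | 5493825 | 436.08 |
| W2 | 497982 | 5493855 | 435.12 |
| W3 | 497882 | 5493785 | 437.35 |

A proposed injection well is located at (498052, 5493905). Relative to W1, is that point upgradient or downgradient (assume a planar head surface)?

Taking W1 as reference: W2−W1 = (45, 30, -0.96); W3−W1 = (-55, -40, +1.27).
Determinant of the coordinate differences = 45·(-40) − (-55)·30 = -150.
∂h/∂x = [(-0.96)·(-40) − (+1.27)·30] / -150 = -0.002000
∂h/∂y = [45·(+1.27) − (-55)·(-0.96)] / -150 = -0.02900
Head at (498052, 5493905) = 436.08 + (-0.002000)·(115) + (-0.02900)·(80) = 433.53 m.
That is lower than the 436.08 m at W1, so the point is downgradient.

downgradient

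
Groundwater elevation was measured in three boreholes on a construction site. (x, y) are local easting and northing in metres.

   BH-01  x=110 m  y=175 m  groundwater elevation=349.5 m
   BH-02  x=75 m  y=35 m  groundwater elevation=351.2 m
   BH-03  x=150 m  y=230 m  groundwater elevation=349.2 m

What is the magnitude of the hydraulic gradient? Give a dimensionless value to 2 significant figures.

Taking BH-01 as reference: BH-02−BH-01 = (-35, -140, +1.7); BH-03−BH-01 = (40, 55, -0.3).
Determinant of the coordinate differences = (-35)·55 − 40·(-140) = 3675.
∂h/∂x = [(+1.7)·55 − (-0.3)·(-140)] / 3675 = +0.01401
∂h/∂y = [(-35)·(-0.3) − 40·(+1.7)] / 3675 = -0.01565
|∇h| = √(0.01401² + -0.01565²) = 0.021

0.021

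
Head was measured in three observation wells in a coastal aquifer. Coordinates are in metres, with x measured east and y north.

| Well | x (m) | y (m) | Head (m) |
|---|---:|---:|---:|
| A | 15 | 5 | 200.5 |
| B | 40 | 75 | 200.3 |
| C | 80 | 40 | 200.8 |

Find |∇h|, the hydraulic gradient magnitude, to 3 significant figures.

Differences from A: to B (Δx, Δy, Δh) = (25, 70, -0.2); to C = (65, 35, +0.3).
Solve a·Δx + b·Δy = Δh: det = 25·35 − 65·70 = -3675.
∂h/∂x = [(-0.2)·35 − (+0.3)·70] / -3675 = +0.007619
∂h/∂y = [25·(+0.3) − 65·(-0.2)] / -3675 = -0.005578
|∇h| = √(0.007619² + -0.005578²) = 0.009443

0.00944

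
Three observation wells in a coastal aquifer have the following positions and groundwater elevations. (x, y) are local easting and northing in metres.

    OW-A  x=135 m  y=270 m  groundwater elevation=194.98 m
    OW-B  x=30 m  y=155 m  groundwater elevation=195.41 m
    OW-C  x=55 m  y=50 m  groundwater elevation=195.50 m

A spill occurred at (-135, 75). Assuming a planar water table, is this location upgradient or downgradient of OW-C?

upgradient

Taking OW-A as reference: OW-B−OW-A = (-105, -115, +0.43); OW-C−OW-A = (-80, -220, +0.52).
Determinant of the coordinate differences = (-105)·(-220) − (-80)·(-115) = 13900.
∂h/∂x = [(+0.43)·(-220) − (+0.52)·(-115)] / 13900 = -0.002504
∂h/∂y = [(-105)·(+0.52) − (-80)·(+0.43)] / 13900 = -0.001453
Head at (-135, 75) = 194.98 + (-0.002504)·(-270) + (-0.001453)·(-195) = 195.94 m.
That is higher than the 195.50 m at OW-C, so the point is upgradient.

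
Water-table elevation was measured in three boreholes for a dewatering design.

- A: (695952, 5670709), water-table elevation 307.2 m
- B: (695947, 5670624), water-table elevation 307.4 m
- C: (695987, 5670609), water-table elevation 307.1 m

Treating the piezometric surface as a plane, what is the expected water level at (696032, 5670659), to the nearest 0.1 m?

306.6 m

Differences from A: to B (Δx, Δy, Δh) = (-5, -85, +0.2); to C = (35, -100, -0.1).
Solve a·Δx + b·Δy = Δh: det = (-5)·(-100) − 35·(-85) = 3475.
∂h/∂x = [(+0.2)·(-100) − (-0.1)·(-85)] / 3475 = -0.008201
∂h/∂y = [(-5)·(-0.1) − 35·(+0.2)] / 3475 = -0.001871
h(696032, 5670659) = 307.2 + (-0.008201)·(80) + (-0.001871)·(-50) = 307.2 -0.656 +0.094 = 306.637 m.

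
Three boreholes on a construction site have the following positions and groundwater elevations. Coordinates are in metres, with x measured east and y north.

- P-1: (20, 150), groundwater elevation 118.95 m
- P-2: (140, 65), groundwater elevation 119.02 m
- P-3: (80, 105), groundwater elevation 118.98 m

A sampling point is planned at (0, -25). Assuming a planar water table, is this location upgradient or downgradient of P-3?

downgradient

Taking P-1 as reference: P-2−P-1 = (120, -85, +0.07); P-3−P-1 = (60, -45, +0.03).
Determinant of the coordinate differences = 120·(-45) − 60·(-85) = -300.
∂h/∂x = [(+0.07)·(-45) − (+0.03)·(-85)] / -300 = +0.002000
∂h/∂y = [120·(+0.03) − 60·(+0.07)] / -300 = +0.002000
Head at (0, -25) = 118.95 + (+0.002000)·(-20) + (+0.002000)·(-175) = 118.56 m.
That is lower than the 118.98 m at P-3, so the point is downgradient.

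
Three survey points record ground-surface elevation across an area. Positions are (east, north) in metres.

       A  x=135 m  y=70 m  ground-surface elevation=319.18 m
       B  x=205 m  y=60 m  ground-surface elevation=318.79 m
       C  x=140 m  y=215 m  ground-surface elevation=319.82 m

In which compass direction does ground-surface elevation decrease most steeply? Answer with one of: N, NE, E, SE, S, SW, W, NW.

Three-point gradient (reference A): Δ to B = (70, -10, -0.39), Δ to C = (5, 145, +0.64).
∂z/∂x = -0.004917, ∂z/∂y = +0.004583 (det = 10200).
Steepest decrease is along −∇f = (+0.004917 E, -0.004583 N) → southeast.

SE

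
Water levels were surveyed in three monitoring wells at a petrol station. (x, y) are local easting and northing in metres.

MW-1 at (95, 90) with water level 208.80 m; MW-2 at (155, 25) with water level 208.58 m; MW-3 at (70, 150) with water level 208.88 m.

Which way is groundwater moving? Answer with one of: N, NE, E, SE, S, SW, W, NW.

Differences from MW-1: to MW-2 (Δx, Δy, Δh) = (60, -65, -0.22); to MW-3 = (-25, 60, +0.08).
Determinant of the coordinate differences = 60·60 − (-25)·(-65) = 1975.
∂h/∂x = [(-0.22)·60 − (+0.08)·(-65)] / 1975 = -0.004051
∂h/∂y = [60·(+0.08) − (-25)·(-0.22)] / 1975 = -0.0003544
Flow = −∇h = (+0.004051 east, +0.0003544 north), which points east.

E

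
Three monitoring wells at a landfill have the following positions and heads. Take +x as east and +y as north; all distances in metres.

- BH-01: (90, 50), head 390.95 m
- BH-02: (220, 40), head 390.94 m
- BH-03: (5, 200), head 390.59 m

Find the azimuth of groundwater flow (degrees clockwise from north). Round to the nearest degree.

With h = a·x + b·y + c and BH-01 as origin, the differences give:
  130·a + (-10)·b = -0.01
  (-85)·a + 150·b = -0.36
Eliminate b (×150 and ×(-10), subtract): 18650·a = -5.100 → a = ∂h/∂x = -0.0002735
Back-substitute: b = ∂h/∂y = -0.002555.
Flow direction (−∇h) has components (+0.0002735 E, +0.002555 N).
Azimuth = atan2(E, N) = atan2(+0.0002735, +0.002555) = 6.1° ≈ 006°.

006°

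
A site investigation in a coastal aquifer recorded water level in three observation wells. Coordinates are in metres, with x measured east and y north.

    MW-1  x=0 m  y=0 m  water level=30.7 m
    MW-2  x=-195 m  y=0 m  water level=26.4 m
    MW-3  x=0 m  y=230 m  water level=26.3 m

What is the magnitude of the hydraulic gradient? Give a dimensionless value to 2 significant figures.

∂h/∂x = (26.4 − 30.7) / (-195 − 0) = +0.02205
∂h/∂y = (26.3 − 30.7) / (230 − 0) = -0.01913
|∇h| = √(0.02205² + -0.01913²) = 0.02919

0.029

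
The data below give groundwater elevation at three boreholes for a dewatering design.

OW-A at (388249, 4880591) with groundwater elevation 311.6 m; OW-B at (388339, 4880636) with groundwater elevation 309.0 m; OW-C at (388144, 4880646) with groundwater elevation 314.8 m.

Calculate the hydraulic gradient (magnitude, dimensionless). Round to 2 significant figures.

With h = a·x + b·y + c and OW-A as origin, the differences give:
  90·a + 45·b = -2.6
  (-105)·a + 55·b = +3.2
Eliminate b (×55 and ×45, subtract): 9675·a = -287.00 → a = ∂h/∂x = -0.02966
Back-substitute: b = ∂h/∂y = +0.001550.
|∇h| = √(-0.02966² + 0.001550²) = 0.0297

0.030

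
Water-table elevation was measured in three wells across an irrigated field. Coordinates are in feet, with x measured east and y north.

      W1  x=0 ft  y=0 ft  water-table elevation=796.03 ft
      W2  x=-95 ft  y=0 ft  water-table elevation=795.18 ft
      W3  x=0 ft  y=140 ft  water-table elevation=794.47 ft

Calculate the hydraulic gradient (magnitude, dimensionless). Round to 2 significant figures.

∂h/∂x = (795.18 − 796.03) / (-95 − 0) = +0.008947
∂h/∂y = (794.47 − 796.03) / (140 − 0) = -0.01114
|∇h| = √(0.008947² + -0.01114²) = 0.01429

0.014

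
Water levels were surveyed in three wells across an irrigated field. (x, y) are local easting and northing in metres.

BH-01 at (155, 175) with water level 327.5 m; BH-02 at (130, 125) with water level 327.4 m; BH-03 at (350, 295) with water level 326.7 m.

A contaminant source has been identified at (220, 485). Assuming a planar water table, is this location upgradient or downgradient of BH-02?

Differences from BH-01: to BH-02 (Δx, Δy, Δh) = (-25, -50, -0.1); to BH-03 = (195, 120, -0.8).
Solve a·Δx + b·Δy = Δh: det = (-25)·120 − 195·(-50) = 6750.
∂h/∂x = [(-0.1)·120 − (-0.8)·(-50)] / 6750 = -0.007704
∂h/∂y = [(-25)·(-0.8) − 195·(-0.1)] / 6750 = +0.005852
Head at (220, 485) = 327.5 + (-0.007704)·(65) + (+0.005852)·(310) = 328.81 m.
That is higher than the 327.4 m at BH-02, so the point is upgradient.

upgradient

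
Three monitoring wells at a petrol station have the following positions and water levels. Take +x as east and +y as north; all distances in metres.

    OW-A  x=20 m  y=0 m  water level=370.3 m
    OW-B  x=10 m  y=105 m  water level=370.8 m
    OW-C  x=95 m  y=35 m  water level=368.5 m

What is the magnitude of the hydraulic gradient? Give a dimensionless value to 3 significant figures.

0.0252

Taking OW-A as reference: OW-B−OW-A = (-10, 105, +0.5); OW-C−OW-A = (75, 35, -1.8).
Solve a·Δx + b·Δy = Δh: det = (-10)·35 − 75·105 = -8225.
∂h/∂x = [(+0.5)·35 − (-1.8)·105] / -8225 = -0.02511
∂h/∂y = [(-10)·(-1.8) − 75·(+0.5)] / -8225 = +0.002371
|∇h| = √(-0.02511² + 0.002371²) = 0.02522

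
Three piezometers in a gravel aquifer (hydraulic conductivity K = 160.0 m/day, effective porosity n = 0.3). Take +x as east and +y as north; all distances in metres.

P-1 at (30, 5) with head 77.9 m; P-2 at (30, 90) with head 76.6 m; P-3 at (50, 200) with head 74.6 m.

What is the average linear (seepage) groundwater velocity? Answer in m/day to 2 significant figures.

12 m/day

Taking P-1 as reference: P-2−P-1 = (0, 85, -1.3); P-3−P-1 = (20, 195, -3.3).
Solve a·Δx + b·Δy = Δh: det = 0·195 − 20·85 = -1700.
∂h/∂x = [(-1.3)·195 − (-3.3)·85] / -1700 = -0.01588
∂h/∂y = [0·(-3.3) − 20·(-1.3)] / -1700 = -0.01529
|∇h| = √(-0.01588² + -0.01529²) = 0.02204
Seepage velocity v = K·i/n = 160.0 × 0.02204 / 0.3 = 11.75 m/day.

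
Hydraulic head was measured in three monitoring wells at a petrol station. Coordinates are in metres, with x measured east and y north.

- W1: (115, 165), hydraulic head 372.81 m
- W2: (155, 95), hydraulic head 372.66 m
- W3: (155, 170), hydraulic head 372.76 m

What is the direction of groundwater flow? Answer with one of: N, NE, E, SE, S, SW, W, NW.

SE

Differences from W1: to W2 (Δx, Δy, Δh) = (40, -70, -0.15); to W3 = (40, 5, -0.05).
Solve a·Δx + b·Δy = Δh: det = 40·5 − 40·(-70) = 3000.
∂h/∂x = [(-0.15)·5 − (-0.05)·(-70)] / 3000 = -0.001417
∂h/∂y = [40·(-0.05) − 40·(-0.15)] / 3000 = +0.001333
Flow = −∇h = (+0.001417 east, -0.001333 north), which points southeast.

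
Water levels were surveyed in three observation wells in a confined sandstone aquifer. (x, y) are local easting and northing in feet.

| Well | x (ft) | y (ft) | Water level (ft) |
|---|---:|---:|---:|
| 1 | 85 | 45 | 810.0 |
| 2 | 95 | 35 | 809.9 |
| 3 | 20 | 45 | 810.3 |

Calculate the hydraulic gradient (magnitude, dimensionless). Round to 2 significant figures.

Differences from 1: to 2 (Δx, Δy, Δh) = (10, -10, -0.1); to 3 = (-65, 0, +0.3).
Solve a·Δx + b·Δy = Δh: det = 10·0 − (-65)·(-10) = -650.
∂h/∂x = [(-0.1)·0 − (+0.3)·(-10)] / -650 = -0.004615
∂h/∂y = [10·(+0.3) − (-65)·(-0.1)] / -650 = +0.005385
|∇h| = √(-0.004615² + 0.005385²) = 0.007092

0.0071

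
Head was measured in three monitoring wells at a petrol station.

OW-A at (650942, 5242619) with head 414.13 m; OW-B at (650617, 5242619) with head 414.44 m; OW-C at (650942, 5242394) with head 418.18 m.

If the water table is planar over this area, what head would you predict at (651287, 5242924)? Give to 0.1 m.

∂h/∂x = (414.44 − 414.13) / (650617 − 650942) = -0.0009538
∂h/∂y = (418.18 − 414.13) / (5242394 − 5242619) = -0.01800
h(651287, 5242924) = 414.13 + (-0.0009538)·(345) + (-0.01800)·(305) = 414.13 -0.329 -5.490 = 408.311 m.

408.3 m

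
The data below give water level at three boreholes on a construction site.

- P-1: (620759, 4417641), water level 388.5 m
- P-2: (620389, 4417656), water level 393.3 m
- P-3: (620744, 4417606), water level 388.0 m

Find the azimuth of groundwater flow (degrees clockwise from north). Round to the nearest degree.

148°

With h = a·x + b·y + c and P-1 as origin, the differences give:
  (-370)·a + 15·b = +4.8
  (-15)·a + (-35)·b = -0.5
Eliminate b (×(-35) and ×15, subtract): 13175·a = -160.50 → a = ∂h/∂x = -0.01218
Back-substitute: b = ∂h/∂y = +0.01951.
Flow direction (−∇h) has components (+0.01218 E, -0.01951 N).
Azimuth = atan2(E, N) = atan2(+0.01218, -0.01951) = 148.0° ≈ 148°.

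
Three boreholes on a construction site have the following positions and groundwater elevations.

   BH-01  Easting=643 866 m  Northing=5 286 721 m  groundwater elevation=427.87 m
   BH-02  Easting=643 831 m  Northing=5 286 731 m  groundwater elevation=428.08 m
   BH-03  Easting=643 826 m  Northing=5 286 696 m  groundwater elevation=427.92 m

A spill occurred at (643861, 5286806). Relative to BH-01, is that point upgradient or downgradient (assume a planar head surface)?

Differences from BH-01: to BH-02 (Δx, Δy, Δh) = (-35, 10, +0.21); to BH-03 = (-40, -25, +0.05).
Determinant of the coordinate differences = (-35)·(-25) − (-40)·10 = 1275.
∂h/∂x = [(+0.21)·(-25) − (+0.05)·10] / 1275 = -0.004510
∂h/∂y = [(-35)·(+0.05) − (-40)·(+0.21)] / 1275 = +0.005216
Head at (643861, 5286806) = 427.87 + (-0.004510)·(-5) + (+0.005216)·(85) = 428.34 m.
That is higher than the 427.87 m at BH-01, so the point is upgradient.

upgradient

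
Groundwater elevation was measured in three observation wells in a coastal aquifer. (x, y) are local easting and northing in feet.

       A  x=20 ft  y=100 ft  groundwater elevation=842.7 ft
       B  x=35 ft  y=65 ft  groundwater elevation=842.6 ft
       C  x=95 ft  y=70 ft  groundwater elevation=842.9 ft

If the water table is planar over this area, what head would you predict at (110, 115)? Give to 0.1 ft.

843.2 ft

Differences from A: to B (Δx, Δy, Δh) = (15, -35, -0.1); to C = (75, -30, +0.2).
Solve a·Δx + b·Δy = Δh: det = 15·(-30) − 75·(-35) = 2175.
∂h/∂x = [(-0.1)·(-30) − (+0.2)·(-35)] / 2175 = +0.004598
∂h/∂y = [15·(+0.2) − 75·(-0.1)] / 2175 = +0.004828
h(110, 115) = 842.7 + (+0.004598)·(90) + (+0.004828)·(15) = 842.7 +0.414 +0.072 = 843.186 ft.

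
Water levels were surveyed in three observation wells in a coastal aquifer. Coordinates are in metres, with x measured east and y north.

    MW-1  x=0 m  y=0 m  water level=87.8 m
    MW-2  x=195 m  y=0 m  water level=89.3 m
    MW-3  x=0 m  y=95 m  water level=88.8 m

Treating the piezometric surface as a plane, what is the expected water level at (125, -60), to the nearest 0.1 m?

88.1 m

∂h/∂x = (89.3 − 87.8) / (195 − 0) = +0.007692
∂h/∂y = (88.8 − 87.8) / (95 − 0) = +0.01053
h(125, -60) = 87.8 + (+0.007692)·(125) + (+0.01053)·(-60) = 87.8 +0.962 -0.632 = 88.130 m.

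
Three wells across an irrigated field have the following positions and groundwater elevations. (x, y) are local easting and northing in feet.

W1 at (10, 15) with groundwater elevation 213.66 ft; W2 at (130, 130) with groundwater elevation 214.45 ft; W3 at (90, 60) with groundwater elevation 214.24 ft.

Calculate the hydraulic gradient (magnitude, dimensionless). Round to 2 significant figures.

0.0084

With h = a·x + b·y + c and W1 as origin, the differences give:
  120·a + 115·b = +0.79
  80·a + 45·b = +0.58
Eliminate b (×45 and ×115, subtract): -3800·a = -31.150 → a = ∂h/∂x = +0.008197
Back-substitute: b = ∂h/∂y = -0.001684.
|∇h| = √(0.008197² + -0.001684²) = 0.008368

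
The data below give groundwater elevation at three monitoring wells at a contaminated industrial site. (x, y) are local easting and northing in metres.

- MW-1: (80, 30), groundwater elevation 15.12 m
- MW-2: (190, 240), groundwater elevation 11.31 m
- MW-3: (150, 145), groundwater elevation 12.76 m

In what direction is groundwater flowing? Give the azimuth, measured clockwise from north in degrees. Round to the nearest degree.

Differences from MW-1: to MW-2 (Δx, Δy, Δh) = (110, 210, -3.81); to MW-3 = (70, 115, -2.36).
Determinant of the coordinate differences = 110·115 − 70·210 = -2050.
∂h/∂x = [(-3.81)·115 − (-2.36)·210] / -2050 = -0.02802
∂h/∂y = [110·(-2.36) − 70·(-3.81)] / -2050 = -0.003463
Flow direction (−∇h) has components (+0.02802 E, +0.003463 N).
Azimuth = atan2(E, N) = atan2(+0.02802, +0.003463) = 83.0° ≈ 083°.

083°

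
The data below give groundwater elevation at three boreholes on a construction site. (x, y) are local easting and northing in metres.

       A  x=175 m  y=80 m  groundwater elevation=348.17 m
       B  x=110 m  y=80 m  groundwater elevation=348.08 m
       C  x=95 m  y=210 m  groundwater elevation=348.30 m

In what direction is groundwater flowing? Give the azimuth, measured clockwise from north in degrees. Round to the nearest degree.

Taking A as reference: B−A = (-65, 0, -0.09); C−A = (-80, 130, +0.13).
Determinant of the coordinate differences = (-65)·130 − (-80)·0 = -8450.
∂h/∂x = [(-0.09)·130 − (+0.13)·0] / -8450 = +0.001385
∂h/∂y = [(-65)·(+0.13) − (-80)·(-0.09)] / -8450 = +0.001852
Flow direction (−∇h) has components (-0.001385 E, -0.001852 N).
Azimuth = atan2(E, N) = atan2(-0.001385, -0.001852) = 216.8° ≈ 217°.

217°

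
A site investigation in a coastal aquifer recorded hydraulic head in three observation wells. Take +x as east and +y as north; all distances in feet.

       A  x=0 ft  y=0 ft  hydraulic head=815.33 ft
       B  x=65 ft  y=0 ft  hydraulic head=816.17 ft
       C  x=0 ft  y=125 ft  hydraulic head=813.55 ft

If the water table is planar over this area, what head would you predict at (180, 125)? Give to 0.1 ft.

815.9 ft

∂h/∂x = (816.17 − 815.33) / (65 − 0) = +0.01292
∂h/∂y = (813.55 − 815.33) / (125 − 0) = -0.01424
h(180, 125) = 815.33 + (+0.01292)·(180) + (-0.01424)·(125) = 815.33 +2.326 -1.780 = 815.876 ft.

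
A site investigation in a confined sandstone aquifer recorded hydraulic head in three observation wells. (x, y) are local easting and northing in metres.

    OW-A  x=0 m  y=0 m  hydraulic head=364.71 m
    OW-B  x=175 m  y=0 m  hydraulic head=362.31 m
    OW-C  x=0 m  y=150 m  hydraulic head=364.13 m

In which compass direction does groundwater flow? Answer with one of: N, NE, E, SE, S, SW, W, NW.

∂h/∂x = (362.31 − 364.71) / (175 − 0) = -0.01371
∂h/∂y = (364.13 − 364.71) / (150 − 0) = -0.003867
Flow = −∇h = (+0.01371 east, +0.003867 north), which points east.

E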